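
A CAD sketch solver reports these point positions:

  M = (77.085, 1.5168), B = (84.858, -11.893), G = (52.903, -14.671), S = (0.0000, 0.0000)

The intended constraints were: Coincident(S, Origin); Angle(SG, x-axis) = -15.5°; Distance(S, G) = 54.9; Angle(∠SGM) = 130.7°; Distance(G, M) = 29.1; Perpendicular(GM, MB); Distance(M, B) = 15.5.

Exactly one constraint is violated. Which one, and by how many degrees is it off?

Perpendicular(GM, MB) — off by 3.70°.

S = (0.00, 0.00) ✓; SG at -15.50° ✓; |SG| = 54.90 ✓; ∠SGM = 130.7° ✓; |GM| = 29.10 ✓; ∠(GM, MB) = 93.70° ✗; |MB| = 15.50 ✓.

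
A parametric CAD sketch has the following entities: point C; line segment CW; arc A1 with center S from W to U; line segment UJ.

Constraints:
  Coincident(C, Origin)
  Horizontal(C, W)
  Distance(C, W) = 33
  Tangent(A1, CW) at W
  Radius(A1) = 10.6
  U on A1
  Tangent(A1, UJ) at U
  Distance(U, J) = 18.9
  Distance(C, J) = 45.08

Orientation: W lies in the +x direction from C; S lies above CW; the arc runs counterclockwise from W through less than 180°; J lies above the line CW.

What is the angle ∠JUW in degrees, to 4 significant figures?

118.4°

Checks: |SU| = 10.60 ✓; ∠(SU, UJ) = 90.00° ✓; |UJ| = 18.90 ✓; |CJ| = 45.08 ✓.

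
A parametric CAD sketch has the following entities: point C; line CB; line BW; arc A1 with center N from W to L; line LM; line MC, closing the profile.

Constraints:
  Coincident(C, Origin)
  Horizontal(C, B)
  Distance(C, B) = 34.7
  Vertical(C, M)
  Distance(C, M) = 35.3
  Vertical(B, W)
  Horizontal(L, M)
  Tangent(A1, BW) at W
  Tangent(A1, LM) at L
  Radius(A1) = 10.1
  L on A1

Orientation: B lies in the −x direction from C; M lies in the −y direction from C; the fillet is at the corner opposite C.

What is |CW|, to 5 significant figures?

42.885

C is at the origin; C and B share the same y with |CB| = 34.7 and B on the −x side, so B = (-34.700, 0.0000). CM is vertical with |CM| = 35.3 and M on the −y side, so M = (0.0000, -35.300). The virtual corner opposite C is at (-34.700, -35.300). Tangency of A1 to BW means the radius NW is perpendicular to BW and the tangent condition forces NL to be normal to LM, with radius 10.1, so the center N sits 10.1 in from both sides at N = (-24.600, -25.200). That places the tangent points at W = (-34.700, -25.200) on BW and L = (-24.600, -35.300) on LM. Then |CW| = |W − C| = 42.885.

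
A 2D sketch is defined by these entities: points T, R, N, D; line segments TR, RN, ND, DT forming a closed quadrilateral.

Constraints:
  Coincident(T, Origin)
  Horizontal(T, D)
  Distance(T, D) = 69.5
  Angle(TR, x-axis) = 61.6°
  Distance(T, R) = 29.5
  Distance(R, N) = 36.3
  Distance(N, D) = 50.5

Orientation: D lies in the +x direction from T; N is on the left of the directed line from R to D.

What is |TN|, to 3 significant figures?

63.4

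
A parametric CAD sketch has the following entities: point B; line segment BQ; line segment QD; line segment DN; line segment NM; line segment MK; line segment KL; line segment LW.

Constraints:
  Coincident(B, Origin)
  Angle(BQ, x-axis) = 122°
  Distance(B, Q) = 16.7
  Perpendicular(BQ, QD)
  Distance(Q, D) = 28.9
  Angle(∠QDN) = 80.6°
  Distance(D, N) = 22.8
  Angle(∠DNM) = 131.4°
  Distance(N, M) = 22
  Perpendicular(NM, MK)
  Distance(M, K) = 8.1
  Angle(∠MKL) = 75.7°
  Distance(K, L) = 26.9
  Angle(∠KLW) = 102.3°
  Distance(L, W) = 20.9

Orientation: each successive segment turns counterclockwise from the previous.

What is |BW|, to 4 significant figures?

43.45

B is at the origin; BQ runs at 122.0° with length 16.7, so Q = (-8.850, 14.16). The perpendicularity gives QD at right angles to BQ, so QD runs at -148.0°; with |QD| = 28.9, D = (-33.36, -1.152). ∠QDN = 80.6° gives DN at -48.60° from the x-axis; with |DN| = 22.8, N = (-18.28, -18.25). ∠DNM = 131.4° gives NM at 0.000° from the x-axis; with |NM| = 22.0, M = (3.720, -18.25). The perpendicularity gives MK at right angles to NM, so MK runs at 90.00°; with |MK| = 8.1, K = (3.720, -10.15). ∠MKL = 75.7° gives KL at -165.7° from the x-axis; with |KL| = 26.9, L = (-22.35, -16.80). ∠KLW = 102.3° gives LW at -88.00° from the x-axis; with |LW| = 20.9, W = (-21.62, -37.69). Then |BW| = |W − B| = 43.45.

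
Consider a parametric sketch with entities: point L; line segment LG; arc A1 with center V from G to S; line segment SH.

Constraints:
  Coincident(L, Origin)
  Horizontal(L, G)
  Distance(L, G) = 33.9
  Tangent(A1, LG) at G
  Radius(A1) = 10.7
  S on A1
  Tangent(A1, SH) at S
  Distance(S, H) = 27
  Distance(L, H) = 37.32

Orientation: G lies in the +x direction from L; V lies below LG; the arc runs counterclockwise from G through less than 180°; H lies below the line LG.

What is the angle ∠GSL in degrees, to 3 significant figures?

125°

Checks: L.y = 0.00, G.y = 0.00 ✓; |VS| = 10.70 ✓; ∠(VS, SH) = 90.00° ✓; |SH| = 27.00 ✓; |LH| = 37.32 ✓.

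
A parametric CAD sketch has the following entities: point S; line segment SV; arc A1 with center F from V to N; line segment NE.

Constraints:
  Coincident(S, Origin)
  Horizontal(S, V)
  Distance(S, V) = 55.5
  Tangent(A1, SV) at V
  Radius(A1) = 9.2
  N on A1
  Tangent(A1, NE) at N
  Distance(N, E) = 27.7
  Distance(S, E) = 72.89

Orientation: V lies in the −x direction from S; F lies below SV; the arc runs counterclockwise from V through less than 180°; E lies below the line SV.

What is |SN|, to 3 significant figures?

65.4

Checks: |FN| = 9.200 ✓; ∠(FN, NE) = 90.00° ✓; |NE| = 27.70 ✓; |SE| = 72.89 ✓.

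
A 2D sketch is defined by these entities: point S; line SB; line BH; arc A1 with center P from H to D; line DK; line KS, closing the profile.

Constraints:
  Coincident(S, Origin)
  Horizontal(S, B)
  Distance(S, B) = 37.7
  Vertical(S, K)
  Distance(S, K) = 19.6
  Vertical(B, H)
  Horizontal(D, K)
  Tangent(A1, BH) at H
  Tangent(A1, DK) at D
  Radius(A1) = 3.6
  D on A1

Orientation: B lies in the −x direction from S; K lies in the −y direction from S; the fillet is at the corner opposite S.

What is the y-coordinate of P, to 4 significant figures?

-16.00

S is at the origin; SB is horizontal with |SB| = 37.7 and B on the −x side, so B = (-37.70, 0.000). SK is vertical with |SK| = 19.6 and K on the −y side, so K = (0.000, -19.60). The virtual corner opposite S is at (-37.70, -19.60). Since A1 is tangent to BH there, PH ⟂ BH and since A1 is tangent to DK there, PD ⟂ DK, with radius 3.6, so the center P sits 3.6 in from both sides at P = (-34.10, -16.00). So P.y = -16.00.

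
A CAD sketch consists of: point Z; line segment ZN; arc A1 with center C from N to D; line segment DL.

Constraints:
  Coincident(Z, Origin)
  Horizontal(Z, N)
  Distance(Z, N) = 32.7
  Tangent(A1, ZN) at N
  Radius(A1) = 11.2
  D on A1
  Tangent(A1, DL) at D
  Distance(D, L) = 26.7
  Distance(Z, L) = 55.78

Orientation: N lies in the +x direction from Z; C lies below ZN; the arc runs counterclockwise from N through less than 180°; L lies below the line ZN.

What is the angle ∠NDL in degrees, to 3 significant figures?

117°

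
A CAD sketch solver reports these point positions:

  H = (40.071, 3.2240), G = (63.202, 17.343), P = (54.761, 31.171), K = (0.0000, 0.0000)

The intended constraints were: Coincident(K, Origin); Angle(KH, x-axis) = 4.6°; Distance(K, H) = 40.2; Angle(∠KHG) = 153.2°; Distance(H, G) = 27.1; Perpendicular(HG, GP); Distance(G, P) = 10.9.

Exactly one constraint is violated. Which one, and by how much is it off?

Distance(G, P) = 10.9 — off by 5.30.

K = (0.00, 0.00) ✓; KH at 4.600° ✓; |KH| = 40.20 ✓; ∠KHG = 153.2° ✓; |HG| = 27.10 ✓; ∠(HG, GP) = 90.00° ✓; |GP| = 16.20 ✗.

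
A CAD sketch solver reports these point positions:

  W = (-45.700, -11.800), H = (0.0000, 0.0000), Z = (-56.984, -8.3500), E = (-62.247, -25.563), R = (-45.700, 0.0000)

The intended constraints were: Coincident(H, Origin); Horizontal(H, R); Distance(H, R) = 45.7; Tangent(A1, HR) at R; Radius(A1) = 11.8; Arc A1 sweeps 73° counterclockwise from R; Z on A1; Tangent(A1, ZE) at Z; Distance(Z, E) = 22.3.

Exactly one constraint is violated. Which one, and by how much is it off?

Distance(Z, E) = 22.3 — off by 4.30.

H = (0.00, 0.00) ✓; H.y = 0.00, R.y = 0.00 ✓; |HR| = 45.70 ✓; ∠(WR, RH) = 90.00° ✓; |WR| = 11.80 ✓; bearing(W→Z) − bearing(W→R) = 73.00° ✓; |WZ| = 11.80 ✓; ∠(WZ, ZE) = 90.00° ✓; |ZE| = 18.00 ✗.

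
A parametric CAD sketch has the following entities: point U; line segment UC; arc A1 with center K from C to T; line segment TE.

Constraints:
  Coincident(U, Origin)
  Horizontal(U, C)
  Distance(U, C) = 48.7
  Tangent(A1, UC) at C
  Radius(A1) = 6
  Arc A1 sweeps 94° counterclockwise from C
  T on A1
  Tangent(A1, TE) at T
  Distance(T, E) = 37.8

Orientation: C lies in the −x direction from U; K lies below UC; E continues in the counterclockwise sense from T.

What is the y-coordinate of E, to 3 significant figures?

-44.1

U is at the origin; UC is horizontal with |UC| = 48.7 and C on the −x side, so C = (-48.7, 0.00). Since A1 is tangent to UC there, KC ⟂ UC, so K = C + (0, -6) = (-48.7, -6.00). On A1, C sits at bearing 90° from K; a 94° counterclockwise sweep puts T at bearing 184°, so T = K + 6.0·(cos 184°, sin 184°) = (-54.7, -6.42). Tangency of A1 to TE means the radius KT is perpendicular to TE, so TE runs along (−sin 184°, cos 184°); with |TE| = 37.8, E = (-52.0, -44.1). So E.y = -44.1.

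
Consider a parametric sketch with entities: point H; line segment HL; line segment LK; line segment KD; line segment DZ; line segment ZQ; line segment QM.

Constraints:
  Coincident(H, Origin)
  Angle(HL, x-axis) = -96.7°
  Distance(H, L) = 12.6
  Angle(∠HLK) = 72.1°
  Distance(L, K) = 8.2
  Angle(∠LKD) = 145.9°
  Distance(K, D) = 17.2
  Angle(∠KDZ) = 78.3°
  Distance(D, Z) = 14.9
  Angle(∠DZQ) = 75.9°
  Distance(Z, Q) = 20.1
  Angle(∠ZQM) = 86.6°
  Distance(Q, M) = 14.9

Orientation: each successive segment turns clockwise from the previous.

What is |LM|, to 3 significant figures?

15.5

H is at the origin; HL runs at -96.7° with length 12.6, so L = (-1.47, -12.5). ∠HLK = 72.1° gives LK at 155° from the x-axis; with |LK| = 8.2, K = (-8.93, -9.10). ∠LKD = 145.9° gives KD at 121° from the x-axis; with |KD| = 17.2, D = (-17.9, 5.60). ∠KDZ = 78.3° gives DZ at 19.6° from the x-axis; with |DZ| = 14.9, Z = (-3.82, 10.6). ∠DZQ = 75.9° gives ZQ at -84.5° from the x-axis; with |ZQ| = 20.1, Q = (-1.90, -9.41). ∠ZQM = 86.6° gives QM at -178° from the x-axis; with |QM| = 14.9, M = (-16.8, -9.96). Then |LM| = |M − L| = 15.5.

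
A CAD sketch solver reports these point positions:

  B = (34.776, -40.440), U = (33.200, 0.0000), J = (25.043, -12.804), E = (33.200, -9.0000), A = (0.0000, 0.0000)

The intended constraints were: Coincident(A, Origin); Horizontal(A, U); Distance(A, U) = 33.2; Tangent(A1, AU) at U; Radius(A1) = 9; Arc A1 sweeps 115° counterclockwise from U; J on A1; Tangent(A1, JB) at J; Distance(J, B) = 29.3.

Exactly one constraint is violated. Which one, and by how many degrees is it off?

Tangent(A1, JB) at J — off by 5.60°.

A = (0.00, 0.00) ✓; A.y = 0.00, U.y = 0.00 ✓; |AU| = 33.20 ✓; ∠(EU, UA) = 90.00° ✓; |EU| = 9.000 ✓; bearing(E→J) − bearing(E→U) = 115.0° ✓; |EJ| = 9.000 ✓; ∠(EJ, JB) = 95.60° ✗; |JB| = 29.30 ✓.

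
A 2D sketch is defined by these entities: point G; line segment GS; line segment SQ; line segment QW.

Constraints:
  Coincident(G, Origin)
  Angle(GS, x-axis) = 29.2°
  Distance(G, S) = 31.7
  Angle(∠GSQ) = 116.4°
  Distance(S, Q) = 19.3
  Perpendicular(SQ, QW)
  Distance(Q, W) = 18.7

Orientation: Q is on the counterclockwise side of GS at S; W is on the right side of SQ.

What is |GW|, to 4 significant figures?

57.73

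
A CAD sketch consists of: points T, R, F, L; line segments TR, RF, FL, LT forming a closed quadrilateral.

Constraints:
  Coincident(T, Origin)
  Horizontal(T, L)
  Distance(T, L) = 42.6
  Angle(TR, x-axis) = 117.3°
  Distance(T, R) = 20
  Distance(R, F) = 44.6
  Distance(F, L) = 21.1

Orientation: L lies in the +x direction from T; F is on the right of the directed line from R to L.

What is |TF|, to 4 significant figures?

27.15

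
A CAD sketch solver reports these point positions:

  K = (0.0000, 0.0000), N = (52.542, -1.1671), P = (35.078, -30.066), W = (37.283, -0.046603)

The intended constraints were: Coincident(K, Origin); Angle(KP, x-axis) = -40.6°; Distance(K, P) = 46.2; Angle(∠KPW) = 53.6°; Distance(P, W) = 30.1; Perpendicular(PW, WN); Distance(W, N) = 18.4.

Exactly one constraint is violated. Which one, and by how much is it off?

Distance(W, N) = 18.4 — off by 3.10.

K = (0.00, 0.00) ✓; KP at -40.60° ✓; |KP| = 46.20 ✓; ∠KPW = 53.60° ✓; |PW| = 30.10 ✓; ∠(PW, WN) = 90.00° ✓; |WN| = 15.30 ✗.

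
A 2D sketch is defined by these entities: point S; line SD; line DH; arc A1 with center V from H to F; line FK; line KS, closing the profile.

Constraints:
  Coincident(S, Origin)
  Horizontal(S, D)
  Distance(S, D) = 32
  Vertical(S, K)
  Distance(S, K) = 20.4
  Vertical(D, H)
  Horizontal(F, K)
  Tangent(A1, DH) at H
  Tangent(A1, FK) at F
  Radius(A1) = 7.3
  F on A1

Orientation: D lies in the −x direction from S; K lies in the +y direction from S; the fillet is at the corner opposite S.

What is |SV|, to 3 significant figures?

28.0

SK is vertical with |SK| = 20.4 and K on the +y side, so K = (0.00, 20.4). The virtual corner opposite S is at (-32.0, 20.4). A1 meets DH tangentially, so VH is at right angles to DH and A1 meets FK tangentially, so VF is at right angles to FK, with radius 7.3, so the center V sits 7.3 in from both sides at V = (-24.7, 13.1). Then |SV| = |V − S| = 28.0.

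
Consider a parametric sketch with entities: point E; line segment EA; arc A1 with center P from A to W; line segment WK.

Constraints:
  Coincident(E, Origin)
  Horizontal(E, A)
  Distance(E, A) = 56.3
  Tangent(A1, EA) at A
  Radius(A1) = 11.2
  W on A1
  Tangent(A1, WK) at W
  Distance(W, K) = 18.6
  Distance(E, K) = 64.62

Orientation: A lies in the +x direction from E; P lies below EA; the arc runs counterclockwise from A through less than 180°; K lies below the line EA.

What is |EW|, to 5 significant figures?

49.425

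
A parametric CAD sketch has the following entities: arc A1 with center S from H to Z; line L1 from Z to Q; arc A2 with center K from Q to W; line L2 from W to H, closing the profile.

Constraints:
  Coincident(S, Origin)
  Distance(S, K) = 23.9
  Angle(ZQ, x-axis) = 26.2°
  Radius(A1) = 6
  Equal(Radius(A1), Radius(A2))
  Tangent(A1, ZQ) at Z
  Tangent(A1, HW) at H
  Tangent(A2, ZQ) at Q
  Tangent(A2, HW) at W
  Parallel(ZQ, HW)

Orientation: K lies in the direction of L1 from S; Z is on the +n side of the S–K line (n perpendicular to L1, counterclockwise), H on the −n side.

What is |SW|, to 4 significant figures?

24.64

The slot axis is L1's direction at 26.2°, so u = (cos 26.2°, sin 26.2°) = (0.8973, 0.4415) and n = (−sin 26.2°, cos 26.2°) = (-0.4415, 0.8973). S is at the origin and K lies 23.9 along u from S, so K = 23.9·u = (21.44, 10.55). Tangency of A1 to both parallel lines with radius 6.0 puts Z and H at S ± 6.0·n: Z = (-2.649, 5.384), H = (2.649, -5.384). Equal radii place Q and W the same way about K: Q = K + 6.0·n = (18.80, 15.94), W = K − 6.0·n = (24.09, 5.168). Then |SW| = |W − S| = 24.64.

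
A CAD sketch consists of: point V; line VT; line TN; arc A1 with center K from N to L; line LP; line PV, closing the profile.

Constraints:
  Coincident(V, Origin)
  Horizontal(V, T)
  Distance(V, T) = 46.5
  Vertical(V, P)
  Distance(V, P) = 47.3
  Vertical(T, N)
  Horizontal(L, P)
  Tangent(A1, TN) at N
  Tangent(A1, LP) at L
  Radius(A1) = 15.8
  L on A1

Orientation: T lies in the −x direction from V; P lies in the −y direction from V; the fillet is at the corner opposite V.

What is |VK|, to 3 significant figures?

44.0

V is at the origin; V and T share the same y with |VT| = 46.5 and T on the −x side, so T = (-46.5, 0.00). V and P share the same x with |VP| = 47.3 and P on the −y side, so P = (0.00, -47.3). The virtual corner opposite V is at (-46.5, -47.3). The tangent condition forces KN to be normal to TN and the tangent condition forces KL to be normal to LP, with radius 15.8, so the center K sits 15.8 in from both sides at K = (-30.7, -31.5). Then |VK| = |K − V| = 44.0.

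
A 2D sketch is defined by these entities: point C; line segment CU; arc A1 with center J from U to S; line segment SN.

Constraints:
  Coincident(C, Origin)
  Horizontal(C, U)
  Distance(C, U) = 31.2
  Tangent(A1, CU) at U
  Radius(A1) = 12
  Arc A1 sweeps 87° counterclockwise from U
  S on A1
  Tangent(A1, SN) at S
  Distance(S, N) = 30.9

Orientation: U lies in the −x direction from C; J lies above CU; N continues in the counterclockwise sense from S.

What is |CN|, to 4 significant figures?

45.75

On A1, U sits at bearing -90° from J; an 87° counterclockwise sweep puts S at bearing -3°, so S = J + 12.0·(cos -3°, sin -3°) = (-19.22, 11.37). The tangent condition forces JS to be normal to SN, so SN runs along (−sin -3°, cos -3°); with |SN| = 30.9, N = (-17.60, 42.23). Then |CN| = |N − C| = 45.75.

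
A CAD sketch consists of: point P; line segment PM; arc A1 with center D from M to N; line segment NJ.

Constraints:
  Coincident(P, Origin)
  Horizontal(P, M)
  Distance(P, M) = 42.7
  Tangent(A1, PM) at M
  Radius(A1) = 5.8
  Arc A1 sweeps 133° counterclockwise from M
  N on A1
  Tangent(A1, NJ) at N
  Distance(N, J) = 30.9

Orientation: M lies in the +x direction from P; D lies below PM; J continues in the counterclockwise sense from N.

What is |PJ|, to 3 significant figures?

67.8

On A1, M sits at bearing 90° from D; a 133° counterclockwise sweep puts N at bearing 223°, so N = D + 5.8·(cos 223°, sin 223°) = (38.5, -9.76). Tangency of A1 to NJ means the radius DN is perpendicular to NJ, so NJ runs along (−sin 223°, cos 223°); with |NJ| = 30.9, J = (59.5, -32.4). Then |PJ| = |J − P| = 67.8.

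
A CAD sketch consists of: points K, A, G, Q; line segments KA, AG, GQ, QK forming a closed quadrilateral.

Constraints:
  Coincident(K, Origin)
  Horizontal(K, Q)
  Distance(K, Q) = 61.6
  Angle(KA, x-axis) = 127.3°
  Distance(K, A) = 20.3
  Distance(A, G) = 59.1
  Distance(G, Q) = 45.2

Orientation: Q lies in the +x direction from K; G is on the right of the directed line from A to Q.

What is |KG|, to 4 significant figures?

38.86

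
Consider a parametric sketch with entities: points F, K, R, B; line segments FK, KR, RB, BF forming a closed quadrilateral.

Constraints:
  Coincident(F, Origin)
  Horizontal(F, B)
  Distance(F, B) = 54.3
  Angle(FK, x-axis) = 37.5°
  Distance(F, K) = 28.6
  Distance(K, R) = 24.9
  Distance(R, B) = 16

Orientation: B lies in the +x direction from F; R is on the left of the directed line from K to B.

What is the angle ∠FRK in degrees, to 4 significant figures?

23.79°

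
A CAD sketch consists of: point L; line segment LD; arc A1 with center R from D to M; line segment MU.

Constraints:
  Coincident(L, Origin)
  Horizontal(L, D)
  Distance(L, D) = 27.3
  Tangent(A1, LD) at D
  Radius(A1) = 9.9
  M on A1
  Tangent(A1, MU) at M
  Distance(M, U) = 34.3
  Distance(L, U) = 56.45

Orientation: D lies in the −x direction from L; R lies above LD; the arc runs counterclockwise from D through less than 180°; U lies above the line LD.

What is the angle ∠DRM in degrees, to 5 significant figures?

117.20°

L is at the origin; L and D share the same y with |LD| = 27.3 and D on the −x side, so D = (-27.300, 0.0000). The tangent condition forces RD to be normal to LD, so R = D + (0, 9.9) = (-27.300, 9.9000). Since RM ⟂ MU (tangency), |RU| = √(9.9² + 34.3²) = 35.700 regardless of where M sits on A1. So U lies on both circle(L, 56.45) and circle(R, 35.700); the above-LD intersection is U = (-34.171, 44.933). M is the foot of the tangent from U: M = (-18.494, 14.425).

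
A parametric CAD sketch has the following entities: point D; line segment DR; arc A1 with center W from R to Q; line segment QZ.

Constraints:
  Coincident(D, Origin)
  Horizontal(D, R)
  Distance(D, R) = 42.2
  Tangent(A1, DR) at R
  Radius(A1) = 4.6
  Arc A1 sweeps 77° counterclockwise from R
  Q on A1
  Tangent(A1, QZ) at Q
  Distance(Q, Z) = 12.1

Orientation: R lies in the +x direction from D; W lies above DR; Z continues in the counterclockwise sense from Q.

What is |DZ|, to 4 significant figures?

51.74

D is at the origin; DR is horizontal with |DR| = 42.2 and R on the +x side, so R = (42.20, 0.000). The tangent condition forces WR to be normal to DR, so W = R + (0, 4.6) = (42.20, 4.600). On A1, R sits at bearing -90° from W; a 77° counterclockwise sweep puts Q at bearing -13°, so Q = W + 4.6·(cos -13°, sin -13°) = (46.68, 3.565). A1 meets QZ tangentially, so WQ is at right angles to QZ, so QZ runs along (−sin -13°, cos -13°); with |QZ| = 12.1, Z = (49.40, 15.36). Then |DZ| = |Z − D| = 51.74.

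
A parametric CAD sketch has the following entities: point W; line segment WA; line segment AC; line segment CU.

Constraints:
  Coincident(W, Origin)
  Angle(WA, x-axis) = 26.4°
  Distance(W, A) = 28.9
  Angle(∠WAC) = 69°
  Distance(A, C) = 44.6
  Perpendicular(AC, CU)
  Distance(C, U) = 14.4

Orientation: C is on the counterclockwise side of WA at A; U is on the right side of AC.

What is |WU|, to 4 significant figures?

53.71

W is at the origin; WA runs at 26.4° with length 28.9, so A = 28.9·(cos 26.4°, sin 26.4°) = (25.89, 12.85). ∠WAC = 69.0°, so AC runs at 26.4° + (180° − 69.0°) = 137.4° from the x-axis; with |AC| = 44.6, C = A + 44.6·(cos 137.4°, sin 137.4°) = (-6.944, 43.04). AC ⟂ CU; with |CU| = 14.4 on the right of AC, U = C + 14.4·(0.6769, 0.7361) = (2.803, 53.64). Then |WU| = |U − W| = 53.71.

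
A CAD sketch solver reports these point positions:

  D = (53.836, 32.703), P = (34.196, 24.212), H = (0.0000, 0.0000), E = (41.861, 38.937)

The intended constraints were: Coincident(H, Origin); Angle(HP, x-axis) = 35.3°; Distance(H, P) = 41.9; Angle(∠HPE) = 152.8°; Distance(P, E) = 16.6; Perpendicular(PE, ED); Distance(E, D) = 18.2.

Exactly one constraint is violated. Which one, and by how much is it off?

Distance(E, D) = 18.2 — off by 4.70.

H = (0.00, 0.00) ✓; HP at 35.30° ✓; |HP| = 41.90 ✓; ∠HPE = 152.8° ✓; |PE| = 16.60 ✓; ∠(PE, ED) = 90.00° ✓; |ED| = 13.50 ✗.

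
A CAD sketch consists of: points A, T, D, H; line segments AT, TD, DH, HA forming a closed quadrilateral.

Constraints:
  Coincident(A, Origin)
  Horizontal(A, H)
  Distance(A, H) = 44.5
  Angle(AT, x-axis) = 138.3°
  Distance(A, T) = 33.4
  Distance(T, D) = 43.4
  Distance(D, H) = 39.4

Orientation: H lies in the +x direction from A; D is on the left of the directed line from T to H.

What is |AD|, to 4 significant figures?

34.16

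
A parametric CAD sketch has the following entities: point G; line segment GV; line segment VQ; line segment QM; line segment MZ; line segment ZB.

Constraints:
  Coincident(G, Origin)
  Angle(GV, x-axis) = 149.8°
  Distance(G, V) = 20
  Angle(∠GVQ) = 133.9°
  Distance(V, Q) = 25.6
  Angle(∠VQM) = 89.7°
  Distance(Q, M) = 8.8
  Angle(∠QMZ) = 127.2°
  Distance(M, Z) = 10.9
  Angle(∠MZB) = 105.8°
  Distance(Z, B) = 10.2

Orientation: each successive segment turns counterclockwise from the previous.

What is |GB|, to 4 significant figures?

23.19

∠QMZ = 127.2° gives MZ at -21.00° from the x-axis; with |MZ| = 10.9, Z = (-29.27, -9.310). ∠MZB = 105.8° gives ZB at 53.20° from the x-axis; with |ZB| = 10.2, B = (-23.16, -1.142). Then |GB| = |B − G| = 23.19.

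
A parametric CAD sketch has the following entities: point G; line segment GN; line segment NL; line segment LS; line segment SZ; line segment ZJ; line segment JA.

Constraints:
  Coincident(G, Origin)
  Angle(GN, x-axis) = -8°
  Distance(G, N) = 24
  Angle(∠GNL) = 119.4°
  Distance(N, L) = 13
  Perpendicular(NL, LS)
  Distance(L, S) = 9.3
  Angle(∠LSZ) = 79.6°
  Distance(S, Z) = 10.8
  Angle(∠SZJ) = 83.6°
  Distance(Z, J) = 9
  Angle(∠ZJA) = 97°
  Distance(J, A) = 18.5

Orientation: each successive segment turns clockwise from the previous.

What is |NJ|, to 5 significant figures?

5.1370

∠LSZ = 79.6° gives SZ at 101.00° from the x-axis; with |SZ| = 10.8, Z = (17.790, -8.2357). ∠SZJ = 83.6° gives ZJ at 4.6000° from the x-axis; with |ZJ| = 9.0, J = (26.761, -7.5139). Then |NJ| = |J − N| = 5.1370.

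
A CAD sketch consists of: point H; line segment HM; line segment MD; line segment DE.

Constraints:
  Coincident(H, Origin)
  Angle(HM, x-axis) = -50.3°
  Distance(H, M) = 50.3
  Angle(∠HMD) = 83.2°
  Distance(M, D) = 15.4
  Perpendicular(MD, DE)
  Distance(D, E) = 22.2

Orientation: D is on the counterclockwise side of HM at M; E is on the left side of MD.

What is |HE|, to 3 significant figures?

29.3

∠HMD = 83.2°, so MD runs at -50.3° + (180° − 83.2°) = 46.5° from the x-axis; with |MD| = 15.4, D = M + 15.4·(cos 46.5°, sin 46.5°) = (42.7, -27.5). MD is perpendicular to DE; with |DE| = 22.2 on the left of MD, E = D + 22.2·(-0.725, 0.688) = (26.6, -12.2). Then |HE| = |E − H| = 29.3.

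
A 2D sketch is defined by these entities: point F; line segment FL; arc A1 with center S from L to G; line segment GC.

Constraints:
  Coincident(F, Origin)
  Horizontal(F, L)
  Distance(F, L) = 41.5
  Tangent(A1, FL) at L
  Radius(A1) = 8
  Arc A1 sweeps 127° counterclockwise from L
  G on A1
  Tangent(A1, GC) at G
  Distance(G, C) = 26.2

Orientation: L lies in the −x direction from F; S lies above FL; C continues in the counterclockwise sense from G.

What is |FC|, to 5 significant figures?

61.049

F is at the origin; FL is horizontal with |FL| = 41.5 and L on the −x side, so L = (-41.500, 0.0000). Tangency of A1 to FL means the radius SL is perpendicular to FL, so S = L + (0, 8) = (-41.500, 8.0000). On A1, L sits at bearing -90° from S; a 127° counterclockwise sweep puts G at bearing 37°, so G = S + 8.0·(cos 37°, sin 37°) = (-35.111, 12.815). Since A1 is tangent to GC there, SG ⟂ GC, so GC runs along (−sin 37°, cos 37°); with |GC| = 26.2, C = (-50.878, 33.739). Then |FC| = |C − F| = 61.049.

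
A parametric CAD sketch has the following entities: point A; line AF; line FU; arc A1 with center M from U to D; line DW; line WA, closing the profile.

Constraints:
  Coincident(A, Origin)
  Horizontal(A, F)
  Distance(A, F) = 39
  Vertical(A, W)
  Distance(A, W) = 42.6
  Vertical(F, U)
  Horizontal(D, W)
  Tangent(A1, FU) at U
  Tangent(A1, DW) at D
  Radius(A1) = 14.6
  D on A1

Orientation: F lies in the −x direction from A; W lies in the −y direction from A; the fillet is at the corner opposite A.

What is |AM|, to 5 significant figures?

37.140

A is at the origin; AF is horizontal with |AF| = 39.0 and F on the −x side, so F = (-39.000, 0.0000). A and W share the same x with |AW| = 42.6 and W on the −y side, so W = (0.0000, -42.600). The virtual corner opposite A is at (-39.000, -42.600). Since A1 is tangent to FU there, MU ⟂ FU and the tangent condition forces MD to be normal to DW, with radius 14.6, so the center M sits 14.6 in from both sides at M = (-24.400, -28.000). Then |AM| = |M − A| = 37.140.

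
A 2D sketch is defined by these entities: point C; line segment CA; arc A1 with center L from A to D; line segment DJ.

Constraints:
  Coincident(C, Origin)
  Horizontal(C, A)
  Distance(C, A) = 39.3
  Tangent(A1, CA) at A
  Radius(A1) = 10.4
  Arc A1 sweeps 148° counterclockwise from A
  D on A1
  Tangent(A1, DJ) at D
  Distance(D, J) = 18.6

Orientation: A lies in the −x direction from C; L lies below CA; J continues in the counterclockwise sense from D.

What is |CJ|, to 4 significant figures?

41.09

C is at the origin; C and A share the same y with |CA| = 39.3 and A on the −x side, so A = (-39.30, 0.000). A1 meets CA tangentially, so LA is at right angles to CA, so L = A + (0, -10.4) = (-39.30, -10.40). On A1, A sits at bearing 90° from L; a 148° counterclockwise sweep puts D at bearing 238°, so D = L + 10.4·(cos 238°, sin 238°) = (-44.81, -19.22). Tangency of A1 to DJ means the radius LD is perpendicular to DJ, so DJ runs along (−sin 238°, cos 238°); with |DJ| = 18.6, J = (-29.04, -29.08). Then |CJ| = |J − C| = 41.09.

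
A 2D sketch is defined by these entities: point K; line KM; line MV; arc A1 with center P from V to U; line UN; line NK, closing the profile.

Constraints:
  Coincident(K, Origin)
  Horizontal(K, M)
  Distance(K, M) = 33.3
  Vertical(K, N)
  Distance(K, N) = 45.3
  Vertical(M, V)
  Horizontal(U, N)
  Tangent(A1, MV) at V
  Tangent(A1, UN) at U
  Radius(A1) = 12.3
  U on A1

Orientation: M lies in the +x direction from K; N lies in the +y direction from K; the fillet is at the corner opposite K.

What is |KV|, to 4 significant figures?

46.88

K is at the origin; KM is horizontal with |KM| = 33.3 and M on the +x side, so M = (33.30, 0.000). KN is vertical with |KN| = 45.3 and N on the +y side, so N = (0.000, 45.30). The virtual corner opposite K is at (33.30, 45.30). Since A1 is tangent to MV there, PV ⟂ MV and the tangent condition forces PU to be normal to UN, with radius 12.3, so the center P sits 12.3 in from both sides at P = (21.00, 33.00). That places the tangent points at V = (33.30, 33.00) on MV and U = (21.00, 45.30) on UN. Then |KV| = |V − K| = 46.88.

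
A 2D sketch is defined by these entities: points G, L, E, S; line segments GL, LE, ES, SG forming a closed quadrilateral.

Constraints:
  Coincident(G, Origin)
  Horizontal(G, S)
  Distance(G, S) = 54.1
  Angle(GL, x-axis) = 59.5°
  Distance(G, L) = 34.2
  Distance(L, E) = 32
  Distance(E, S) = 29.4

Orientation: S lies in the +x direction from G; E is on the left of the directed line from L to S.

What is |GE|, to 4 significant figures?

57.25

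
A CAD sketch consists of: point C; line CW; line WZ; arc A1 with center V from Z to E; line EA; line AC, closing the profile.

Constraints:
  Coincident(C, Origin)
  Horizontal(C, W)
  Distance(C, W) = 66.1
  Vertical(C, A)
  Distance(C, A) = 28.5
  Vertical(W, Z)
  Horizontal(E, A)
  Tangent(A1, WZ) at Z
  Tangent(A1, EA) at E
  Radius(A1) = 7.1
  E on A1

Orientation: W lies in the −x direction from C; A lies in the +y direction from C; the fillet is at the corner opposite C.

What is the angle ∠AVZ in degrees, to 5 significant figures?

173.14°

The virtual corner opposite C is at (-66.100, 28.500). Since A1 is tangent to WZ there, VZ ⟂ WZ and tangency of A1 to EA means the radius VE is perpendicular to EA, with radius 7.1, so the center V sits 7.1 in from both sides at V = (-59.000, 21.400). That places the tangent points at Z = (-66.100, 21.400) on WZ and E = (-59.000, 28.500) on EA. Then cos ∠AVZ = VA·VZ / (|VA||VZ|), giving 173.14°.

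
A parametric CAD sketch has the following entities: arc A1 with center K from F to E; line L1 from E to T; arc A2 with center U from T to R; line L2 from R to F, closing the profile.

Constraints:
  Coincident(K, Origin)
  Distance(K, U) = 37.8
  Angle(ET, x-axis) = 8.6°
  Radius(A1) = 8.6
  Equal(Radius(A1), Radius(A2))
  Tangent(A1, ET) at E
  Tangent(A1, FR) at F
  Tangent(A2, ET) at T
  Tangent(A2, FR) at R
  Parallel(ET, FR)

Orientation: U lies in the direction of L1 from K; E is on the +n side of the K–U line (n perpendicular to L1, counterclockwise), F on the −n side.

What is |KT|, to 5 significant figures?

38.766

Tangency of A1 to both parallel lines with radius 8.6 puts E and F at K ± 8.6·n: E = (-1.2860, 8.5033), F = (1.2860, -8.5033). Equal radii place T and R the same way about U: T = U + 8.6·n = (36.089, 14.156), R = U − 8.6·n = (38.661, -2.8509). Then |KT| = |T − K| = 38.766.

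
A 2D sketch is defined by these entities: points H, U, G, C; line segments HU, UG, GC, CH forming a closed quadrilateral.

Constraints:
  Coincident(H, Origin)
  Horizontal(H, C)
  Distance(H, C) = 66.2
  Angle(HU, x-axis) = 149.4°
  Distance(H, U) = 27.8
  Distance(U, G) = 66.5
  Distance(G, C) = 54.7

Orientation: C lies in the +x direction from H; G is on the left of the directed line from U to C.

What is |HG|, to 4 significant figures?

56.97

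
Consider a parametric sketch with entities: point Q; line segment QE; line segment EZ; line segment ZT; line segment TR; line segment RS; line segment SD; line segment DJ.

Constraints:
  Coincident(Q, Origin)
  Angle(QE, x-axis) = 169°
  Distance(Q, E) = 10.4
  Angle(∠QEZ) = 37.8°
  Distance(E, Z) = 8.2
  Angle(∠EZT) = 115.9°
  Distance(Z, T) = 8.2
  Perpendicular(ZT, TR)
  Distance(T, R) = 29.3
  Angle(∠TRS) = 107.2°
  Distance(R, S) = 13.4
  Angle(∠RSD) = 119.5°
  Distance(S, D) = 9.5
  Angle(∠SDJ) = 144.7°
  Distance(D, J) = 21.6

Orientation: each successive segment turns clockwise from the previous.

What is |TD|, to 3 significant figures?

33.2

Q is at the origin; QE runs at 169.0° with length 10.4, so E = (-10.2, 1.98). ∠QEZ = 37.8° gives EZ at 26.8° from the x-axis; with |EZ| = 8.2, Z = (-2.89, 5.68). ∠EZT = 115.9° gives ZT at -37.3° from the x-axis; with |ZT| = 8.2, T = (3.63, 0.713). ZT is perpendicular to TR, so TR runs at -127°; with |TR| = 29.3, R = (-14.1, -22.6). ∠TRS = 107.2° gives RS at 160° from the x-axis; with |RS| = 13.4, S = (-26.7, -18.0). ∠RSD = 119.5° gives SD at 99.4° from the x-axis; with |SD| = 9.5, D = (-28.3, -8.62). Then |TD| = |D − T| = 33.2.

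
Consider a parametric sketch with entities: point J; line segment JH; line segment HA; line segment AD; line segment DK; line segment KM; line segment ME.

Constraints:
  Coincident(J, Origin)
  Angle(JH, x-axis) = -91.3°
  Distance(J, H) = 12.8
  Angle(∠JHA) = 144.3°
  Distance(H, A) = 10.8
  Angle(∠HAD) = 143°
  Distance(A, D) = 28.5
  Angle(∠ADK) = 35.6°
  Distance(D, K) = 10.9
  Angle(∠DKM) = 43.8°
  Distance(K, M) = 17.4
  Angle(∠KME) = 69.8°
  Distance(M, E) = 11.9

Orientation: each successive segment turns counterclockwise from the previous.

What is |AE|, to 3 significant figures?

33.4

J is at the origin; JH runs at -91.3° with length 12.8, so H = (-0.290, -12.8). ∠JHA = 144.3° gives HA at -55.6° from the x-axis; with |HA| = 10.8, A = (5.81, -21.7). ∠HAD = 143.0° gives AD at -18.6° from the x-axis; with |AD| = 28.5, D = (32.8, -30.8). ∠ADK = 35.6° gives DK at 126° from the x-axis; with |DK| = 10.9, K = (26.4, -22.0). ∠DKM = 43.8° gives KM at -98.0° from the x-axis; with |KM| = 17.4, M = (24.0, -39.2). ∠KME = 69.8° gives ME at 12.2° from the x-axis; with |ME| = 11.9, E = (35.7, -36.7). Then |AE| = |E − A| = 33.4.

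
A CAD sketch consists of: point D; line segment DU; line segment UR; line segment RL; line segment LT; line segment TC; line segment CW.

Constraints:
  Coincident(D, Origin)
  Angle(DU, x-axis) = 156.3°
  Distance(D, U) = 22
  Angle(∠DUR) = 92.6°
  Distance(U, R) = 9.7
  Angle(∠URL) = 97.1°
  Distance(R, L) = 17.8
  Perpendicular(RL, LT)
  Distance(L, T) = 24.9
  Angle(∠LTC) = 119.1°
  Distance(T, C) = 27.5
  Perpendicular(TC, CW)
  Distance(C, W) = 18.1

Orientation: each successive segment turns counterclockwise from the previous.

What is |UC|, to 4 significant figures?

29.09

D is at the origin; DU runs at 156.3° with length 22.0, so U = (-20.14, 8.843). ∠DUR = 92.6° gives UR at -116.3° from the x-axis; with |UR| = 9.7, R = (-24.44, 0.1469). ∠URL = 97.1° gives RL at -33.40° from the x-axis; with |RL| = 17.8, L = (-9.582, -9.652). The perpendicularity gives LT at right angles to RL, so LT runs at 56.60°; with |LT| = 24.9, T = (4.125, 11.14). ∠LTC = 119.1° gives TC at 117.5° from the x-axis; with |TC| = 27.5, C = (-8.573, 35.53). Then |UC| = |C − U| = 29.09.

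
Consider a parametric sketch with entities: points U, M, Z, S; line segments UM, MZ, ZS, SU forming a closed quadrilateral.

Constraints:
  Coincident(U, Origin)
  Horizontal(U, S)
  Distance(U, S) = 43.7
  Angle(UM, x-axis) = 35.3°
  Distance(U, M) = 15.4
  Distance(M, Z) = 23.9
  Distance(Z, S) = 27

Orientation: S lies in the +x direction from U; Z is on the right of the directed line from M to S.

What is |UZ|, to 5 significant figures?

24.575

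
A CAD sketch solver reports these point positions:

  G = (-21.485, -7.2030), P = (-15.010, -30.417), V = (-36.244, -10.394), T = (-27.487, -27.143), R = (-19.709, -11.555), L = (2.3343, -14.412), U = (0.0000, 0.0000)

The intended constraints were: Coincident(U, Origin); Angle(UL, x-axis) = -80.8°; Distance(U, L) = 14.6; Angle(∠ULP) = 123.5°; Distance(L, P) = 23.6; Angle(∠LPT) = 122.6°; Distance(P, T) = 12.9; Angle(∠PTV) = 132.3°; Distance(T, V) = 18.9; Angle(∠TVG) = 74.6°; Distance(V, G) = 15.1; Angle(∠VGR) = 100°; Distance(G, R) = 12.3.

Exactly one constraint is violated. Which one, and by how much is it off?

Distance(G, R) = 12.3 — off by 7.60.

U = (0.00, 0.00) ✓; UL at -80.80° ✓; |UL| = 14.60 ✓; ∠ULP = 123.5° ✓; |LP| = 23.60 ✓; ∠LPT = 122.6° ✓; |PT| = 12.90 ✓; ∠PTV = 132.3° ✓; |TV| = 18.90 ✓; ∠TVG = 74.60° ✓; |VG| = 15.10 ✓; ∠VGR = 100.0° ✓; |GR| = 4.700 ✗.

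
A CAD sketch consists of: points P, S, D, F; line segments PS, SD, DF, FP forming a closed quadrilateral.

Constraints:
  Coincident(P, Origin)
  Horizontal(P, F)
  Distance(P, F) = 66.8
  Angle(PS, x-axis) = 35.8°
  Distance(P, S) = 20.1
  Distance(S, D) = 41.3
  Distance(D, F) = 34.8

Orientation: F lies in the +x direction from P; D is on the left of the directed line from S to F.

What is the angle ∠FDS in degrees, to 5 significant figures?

85.441°

Checks: |PF| = 66.80 ✓; |PS| = 20.10 ✓; |SD| = 41.30 ✓; |DF| = 34.80 ✓.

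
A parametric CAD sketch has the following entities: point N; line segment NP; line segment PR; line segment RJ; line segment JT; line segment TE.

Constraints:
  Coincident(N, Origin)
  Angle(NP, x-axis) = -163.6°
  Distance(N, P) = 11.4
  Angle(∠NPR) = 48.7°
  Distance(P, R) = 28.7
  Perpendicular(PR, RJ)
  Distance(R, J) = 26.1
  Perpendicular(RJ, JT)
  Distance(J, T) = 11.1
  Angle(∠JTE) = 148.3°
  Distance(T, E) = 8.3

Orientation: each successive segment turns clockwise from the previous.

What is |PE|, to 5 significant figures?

24.158

N is at the origin; NP runs at -163.6° with length 11.4, so P = (-10.936, -3.2187). ∠NPR = 48.7° gives PR at 65.100° from the x-axis; with |PR| = 28.7, R = (1.1475, 22.813). PR ⟂ RJ, so RJ runs at -24.900°; with |RJ| = 26.1, J = (24.821, 11.824). RJ ⟂ JT, so JT runs at -114.90°; with |JT| = 11.1, T = (20.148, 1.7562). ∠JTE = 148.3° gives TE at -146.60° from the x-axis; with |TE| = 8.3, E = (13.219, -2.8127). Then |PE| = |E − P| = 24.158.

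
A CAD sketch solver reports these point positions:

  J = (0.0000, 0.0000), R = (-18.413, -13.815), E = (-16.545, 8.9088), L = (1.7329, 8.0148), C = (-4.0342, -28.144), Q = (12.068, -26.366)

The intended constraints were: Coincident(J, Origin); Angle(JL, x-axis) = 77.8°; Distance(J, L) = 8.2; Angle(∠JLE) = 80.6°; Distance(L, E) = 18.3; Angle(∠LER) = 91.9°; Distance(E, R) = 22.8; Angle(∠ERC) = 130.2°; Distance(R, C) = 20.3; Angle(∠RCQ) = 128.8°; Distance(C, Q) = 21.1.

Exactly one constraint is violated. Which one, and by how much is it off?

Distance(C, Q) = 21.1 — off by 4.90.

J = (0.00, 0.00) ✓; JL at 77.80° ✓; |JL| = 8.200 ✓; ∠JLE = 80.60° ✓; |LE| = 18.30 ✓; ∠LER = 91.90° ✓; |ER| = 22.80 ✓; ∠ERC = 130.2° ✓; |RC| = 20.30 ✓; ∠RCQ = 128.8° ✓; |CQ| = 16.20 ✗.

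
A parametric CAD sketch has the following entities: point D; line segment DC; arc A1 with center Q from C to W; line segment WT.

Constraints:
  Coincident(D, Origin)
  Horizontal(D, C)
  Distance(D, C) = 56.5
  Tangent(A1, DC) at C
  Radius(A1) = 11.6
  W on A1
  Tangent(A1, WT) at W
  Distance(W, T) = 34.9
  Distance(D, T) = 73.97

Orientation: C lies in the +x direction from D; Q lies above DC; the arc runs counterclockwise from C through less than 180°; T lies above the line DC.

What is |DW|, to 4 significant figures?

69.19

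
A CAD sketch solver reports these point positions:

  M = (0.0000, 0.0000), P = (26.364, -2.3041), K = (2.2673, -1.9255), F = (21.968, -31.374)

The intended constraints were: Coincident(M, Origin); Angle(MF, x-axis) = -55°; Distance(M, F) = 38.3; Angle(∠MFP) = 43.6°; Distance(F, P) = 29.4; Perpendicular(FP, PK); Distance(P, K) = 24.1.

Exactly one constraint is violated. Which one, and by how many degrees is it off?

Perpendicular(FP, PK) — off by 7.70°.

M = (0.00, 0.00) ✓; MF at -55.00° ✓; |MF| = 38.30 ✓; ∠MFP = 43.60° ✓; |FP| = 29.40 ✓; ∠(FP, PK) = 97.70° ✗; |PK| = 24.10 ✓.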